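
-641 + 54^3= 156823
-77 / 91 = -11 / 13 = -0.85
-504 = -504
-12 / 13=-0.92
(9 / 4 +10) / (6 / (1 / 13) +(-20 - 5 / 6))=3 / 14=0.21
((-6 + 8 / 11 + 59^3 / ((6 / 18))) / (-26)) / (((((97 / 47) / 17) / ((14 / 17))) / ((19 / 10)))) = -42365833699 / 138710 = -305427.39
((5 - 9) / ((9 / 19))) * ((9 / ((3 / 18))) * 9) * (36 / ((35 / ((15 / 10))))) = -6331.89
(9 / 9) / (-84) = -1 / 84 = -0.01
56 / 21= 8 / 3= 2.67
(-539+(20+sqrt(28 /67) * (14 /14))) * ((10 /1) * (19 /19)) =-5190+20 * sqrt(469) /67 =-5183.54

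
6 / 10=3 / 5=0.60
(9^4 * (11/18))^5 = 33158972714975316099/32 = 1036217897342978628.09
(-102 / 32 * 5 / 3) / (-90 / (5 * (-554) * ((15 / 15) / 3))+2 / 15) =-353175 / 15344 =-23.02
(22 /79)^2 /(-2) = -242 /6241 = -0.04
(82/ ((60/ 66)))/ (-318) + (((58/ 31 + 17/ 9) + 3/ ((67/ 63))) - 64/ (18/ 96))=-3319301081/ 9907290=-335.04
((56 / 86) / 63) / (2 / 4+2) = 8 / 1935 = 0.00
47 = 47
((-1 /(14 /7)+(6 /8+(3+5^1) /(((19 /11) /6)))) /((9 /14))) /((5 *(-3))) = -14917 /5130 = -2.91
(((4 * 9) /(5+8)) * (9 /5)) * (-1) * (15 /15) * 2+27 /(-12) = -3177 /260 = -12.22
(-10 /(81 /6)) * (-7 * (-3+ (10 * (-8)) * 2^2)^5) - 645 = -492198909715435 /27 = -18229589248719.81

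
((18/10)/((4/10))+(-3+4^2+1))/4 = 37/8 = 4.62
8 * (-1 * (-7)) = 56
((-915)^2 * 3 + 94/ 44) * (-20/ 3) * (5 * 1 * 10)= -27628448500/ 33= -837225712.12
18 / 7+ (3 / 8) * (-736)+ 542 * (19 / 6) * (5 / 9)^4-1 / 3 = -15192314 / 137781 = -110.26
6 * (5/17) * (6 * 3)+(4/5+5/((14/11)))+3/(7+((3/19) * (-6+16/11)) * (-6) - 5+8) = 6529643/177905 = 36.70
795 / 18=265 / 6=44.17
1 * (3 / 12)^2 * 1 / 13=1 / 208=0.00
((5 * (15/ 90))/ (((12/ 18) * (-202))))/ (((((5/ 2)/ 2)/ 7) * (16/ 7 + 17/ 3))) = -147/ 33734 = -0.00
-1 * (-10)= 10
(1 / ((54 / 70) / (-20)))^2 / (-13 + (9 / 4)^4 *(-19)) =-125440000 / 93302523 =-1.34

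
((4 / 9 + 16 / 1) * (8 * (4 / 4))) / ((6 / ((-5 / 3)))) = -2960 / 81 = -36.54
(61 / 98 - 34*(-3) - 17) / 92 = 8391 / 9016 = 0.93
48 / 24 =2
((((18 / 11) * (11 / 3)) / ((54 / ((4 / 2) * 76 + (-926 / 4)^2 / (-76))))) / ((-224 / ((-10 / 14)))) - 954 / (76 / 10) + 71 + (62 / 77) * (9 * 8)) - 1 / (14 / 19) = 12772303 / 6741504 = 1.89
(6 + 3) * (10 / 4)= 22.50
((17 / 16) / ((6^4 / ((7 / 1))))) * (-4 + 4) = 0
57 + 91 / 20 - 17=891 / 20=44.55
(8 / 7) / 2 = 4 / 7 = 0.57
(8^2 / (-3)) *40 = -2560 / 3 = -853.33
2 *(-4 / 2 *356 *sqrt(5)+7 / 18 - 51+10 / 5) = -1424 *sqrt(5) - 875 / 9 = -3281.38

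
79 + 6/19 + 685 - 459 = 5801/19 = 305.32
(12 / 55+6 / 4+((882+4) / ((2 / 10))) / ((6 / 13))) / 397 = 3168017 / 131010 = 24.18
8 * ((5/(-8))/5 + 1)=7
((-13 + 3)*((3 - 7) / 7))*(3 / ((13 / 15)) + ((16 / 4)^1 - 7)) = 2.64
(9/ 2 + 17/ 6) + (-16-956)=-2894/ 3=-964.67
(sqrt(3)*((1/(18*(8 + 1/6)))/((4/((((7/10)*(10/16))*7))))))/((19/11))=11*sqrt(3)/3648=0.01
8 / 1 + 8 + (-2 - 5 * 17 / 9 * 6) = -128 / 3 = -42.67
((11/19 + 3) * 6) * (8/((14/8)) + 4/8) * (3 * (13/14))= 282438/931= 303.37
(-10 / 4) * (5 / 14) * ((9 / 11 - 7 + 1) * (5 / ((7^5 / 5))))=35625 / 5176556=0.01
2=2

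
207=207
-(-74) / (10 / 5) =37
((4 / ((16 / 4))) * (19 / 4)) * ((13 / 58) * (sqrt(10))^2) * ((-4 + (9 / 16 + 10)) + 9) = 307515 / 1856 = 165.69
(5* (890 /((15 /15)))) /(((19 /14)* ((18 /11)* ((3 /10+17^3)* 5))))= 97900 /1200249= 0.08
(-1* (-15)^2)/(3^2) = -25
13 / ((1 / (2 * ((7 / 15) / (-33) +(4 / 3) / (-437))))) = -96694 / 216315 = -0.45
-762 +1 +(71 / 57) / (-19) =-824234 / 1083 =-761.07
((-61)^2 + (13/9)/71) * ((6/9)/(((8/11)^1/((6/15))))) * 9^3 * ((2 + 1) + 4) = 2471652414/355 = 6962401.17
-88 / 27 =-3.26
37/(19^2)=37/361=0.10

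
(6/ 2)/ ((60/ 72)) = 18/ 5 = 3.60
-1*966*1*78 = -75348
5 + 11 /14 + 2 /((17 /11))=1685 /238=7.08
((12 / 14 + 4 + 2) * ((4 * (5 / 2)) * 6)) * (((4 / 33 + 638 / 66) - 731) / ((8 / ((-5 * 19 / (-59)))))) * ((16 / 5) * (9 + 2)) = -124032000 / 59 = -2102237.29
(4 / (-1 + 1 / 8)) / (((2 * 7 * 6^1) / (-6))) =16 / 49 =0.33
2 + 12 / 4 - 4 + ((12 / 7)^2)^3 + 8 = 4044825 / 117649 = 34.38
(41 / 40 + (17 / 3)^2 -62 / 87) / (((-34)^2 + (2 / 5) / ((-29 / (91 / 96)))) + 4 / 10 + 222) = 0.02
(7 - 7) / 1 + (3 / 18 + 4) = 25 / 6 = 4.17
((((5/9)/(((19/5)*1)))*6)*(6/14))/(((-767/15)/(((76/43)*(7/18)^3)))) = -6125/8014383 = -0.00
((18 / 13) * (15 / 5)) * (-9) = -486 / 13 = -37.38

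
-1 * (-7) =7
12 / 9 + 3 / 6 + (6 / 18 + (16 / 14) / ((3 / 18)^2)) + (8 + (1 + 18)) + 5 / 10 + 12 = 1739 / 21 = 82.81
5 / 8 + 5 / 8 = 5 / 4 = 1.25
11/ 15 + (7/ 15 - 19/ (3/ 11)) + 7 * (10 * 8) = 7373/ 15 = 491.53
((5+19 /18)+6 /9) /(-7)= -121 /126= -0.96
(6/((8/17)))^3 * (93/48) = 4015.80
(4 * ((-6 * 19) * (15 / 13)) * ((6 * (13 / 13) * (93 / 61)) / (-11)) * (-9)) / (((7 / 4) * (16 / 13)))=-8587620 / 4697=-1828.32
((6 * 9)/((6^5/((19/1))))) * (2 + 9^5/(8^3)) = 1141387/73728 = 15.48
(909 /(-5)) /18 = -101 /10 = -10.10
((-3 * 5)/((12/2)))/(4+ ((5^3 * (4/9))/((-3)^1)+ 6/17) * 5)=2295/79708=0.03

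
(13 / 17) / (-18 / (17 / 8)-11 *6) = -13 / 1266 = -0.01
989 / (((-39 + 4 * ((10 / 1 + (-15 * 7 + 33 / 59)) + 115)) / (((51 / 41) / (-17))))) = -175053 / 104591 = -1.67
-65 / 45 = -13 / 9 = -1.44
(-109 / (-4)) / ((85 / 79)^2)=680269 / 28900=23.54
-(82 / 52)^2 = -1681 / 676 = -2.49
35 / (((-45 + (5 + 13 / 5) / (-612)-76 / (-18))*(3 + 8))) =-17850 / 228833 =-0.08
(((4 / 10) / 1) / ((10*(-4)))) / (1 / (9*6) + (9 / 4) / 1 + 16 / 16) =-27 / 8825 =-0.00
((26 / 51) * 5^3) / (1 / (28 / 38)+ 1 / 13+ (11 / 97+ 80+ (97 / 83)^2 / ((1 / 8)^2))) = 15810392780 / 41918915877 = 0.38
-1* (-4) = 4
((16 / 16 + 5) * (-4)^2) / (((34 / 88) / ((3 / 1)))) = 12672 / 17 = 745.41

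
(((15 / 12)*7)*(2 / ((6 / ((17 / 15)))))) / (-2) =-119 / 72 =-1.65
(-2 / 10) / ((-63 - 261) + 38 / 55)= 11 / 17782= 0.00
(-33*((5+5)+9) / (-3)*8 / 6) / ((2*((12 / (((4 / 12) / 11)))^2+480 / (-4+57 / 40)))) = 21527 / 24199272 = 0.00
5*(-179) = -895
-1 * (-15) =15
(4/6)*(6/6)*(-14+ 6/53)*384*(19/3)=-3579904/159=-22515.12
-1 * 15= -15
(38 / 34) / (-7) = -19 / 119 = -0.16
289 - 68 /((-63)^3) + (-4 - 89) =49009280 /250047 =196.00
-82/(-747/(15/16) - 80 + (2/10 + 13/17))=3485/37223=0.09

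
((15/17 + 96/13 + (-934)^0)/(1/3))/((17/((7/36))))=3584/11271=0.32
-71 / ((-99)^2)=-0.01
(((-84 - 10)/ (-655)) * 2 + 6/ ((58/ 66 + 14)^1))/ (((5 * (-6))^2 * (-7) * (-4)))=15857/ 578889000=0.00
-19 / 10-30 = -319 / 10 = -31.90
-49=-49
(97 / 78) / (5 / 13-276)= -97 / 21498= -0.00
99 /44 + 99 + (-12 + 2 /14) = 2503 /28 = 89.39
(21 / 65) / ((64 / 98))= 1029 / 2080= 0.49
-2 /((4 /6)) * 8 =-24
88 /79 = 1.11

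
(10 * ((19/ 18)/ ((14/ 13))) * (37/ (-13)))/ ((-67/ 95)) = 333925/ 8442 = 39.56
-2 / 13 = -0.15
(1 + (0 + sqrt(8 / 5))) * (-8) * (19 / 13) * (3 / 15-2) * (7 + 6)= 1368 / 5 + 2736 * sqrt(10) / 25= 619.68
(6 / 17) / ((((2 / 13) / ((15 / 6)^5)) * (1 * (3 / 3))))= 121875 / 544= 224.03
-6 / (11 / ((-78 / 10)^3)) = 355914 / 1375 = 258.85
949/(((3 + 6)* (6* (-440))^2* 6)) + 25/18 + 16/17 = 2.33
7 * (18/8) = 63/4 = 15.75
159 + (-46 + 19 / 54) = 6121 / 54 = 113.35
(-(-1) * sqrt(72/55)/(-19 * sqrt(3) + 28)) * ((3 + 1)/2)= -228 * sqrt(330)/16445 -336 * sqrt(110)/16445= -0.47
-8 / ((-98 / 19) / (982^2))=73288624 / 49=1495686.20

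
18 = 18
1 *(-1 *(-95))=95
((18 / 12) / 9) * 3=0.50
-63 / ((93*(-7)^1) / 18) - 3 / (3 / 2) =-8 / 31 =-0.26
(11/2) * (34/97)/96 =187/9312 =0.02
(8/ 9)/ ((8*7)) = 1/ 63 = 0.02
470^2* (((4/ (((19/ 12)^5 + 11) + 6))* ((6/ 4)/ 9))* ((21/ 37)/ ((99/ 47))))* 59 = 237103159910400/ 2729440901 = 86868.76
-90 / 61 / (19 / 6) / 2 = -270 / 1159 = -0.23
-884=-884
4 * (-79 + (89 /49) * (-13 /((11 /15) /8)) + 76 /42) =-2165348 /1617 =-1339.11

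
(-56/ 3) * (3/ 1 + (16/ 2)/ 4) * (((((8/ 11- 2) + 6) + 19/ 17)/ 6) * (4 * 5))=-3060400/ 1683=-1818.42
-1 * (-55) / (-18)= -55 / 18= -3.06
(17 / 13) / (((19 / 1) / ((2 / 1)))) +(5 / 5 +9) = 2504 / 247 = 10.14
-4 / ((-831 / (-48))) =-64 / 277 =-0.23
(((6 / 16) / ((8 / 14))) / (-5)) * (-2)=21 / 80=0.26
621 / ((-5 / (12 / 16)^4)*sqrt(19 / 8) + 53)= 21.68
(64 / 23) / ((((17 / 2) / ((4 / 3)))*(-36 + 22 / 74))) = -18944 / 1549533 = -0.01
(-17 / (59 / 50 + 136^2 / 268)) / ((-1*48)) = 28475 / 5643672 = 0.01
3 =3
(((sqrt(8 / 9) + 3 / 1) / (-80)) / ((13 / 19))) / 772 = -57 / 802880-19 * sqrt(2) / 1204320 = -0.00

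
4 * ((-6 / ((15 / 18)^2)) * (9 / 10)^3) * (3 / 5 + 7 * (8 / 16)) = -1614006 / 15625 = -103.30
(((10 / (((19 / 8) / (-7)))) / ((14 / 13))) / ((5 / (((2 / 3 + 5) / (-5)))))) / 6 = 884 / 855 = 1.03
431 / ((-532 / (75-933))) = 184899 / 266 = 695.11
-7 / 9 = -0.78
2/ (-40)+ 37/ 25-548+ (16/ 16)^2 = -54557/ 100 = -545.57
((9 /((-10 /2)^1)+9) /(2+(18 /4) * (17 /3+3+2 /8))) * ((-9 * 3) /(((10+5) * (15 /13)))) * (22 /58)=-0.10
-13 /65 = -1 /5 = -0.20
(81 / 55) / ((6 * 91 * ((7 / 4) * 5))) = 0.00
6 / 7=0.86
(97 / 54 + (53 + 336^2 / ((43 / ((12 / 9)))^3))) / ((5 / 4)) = 499423802 / 10733445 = 46.53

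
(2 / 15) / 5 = 2 / 75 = 0.03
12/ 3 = 4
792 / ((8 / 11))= 1089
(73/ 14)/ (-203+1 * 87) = -73/ 1624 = -0.04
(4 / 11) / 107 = 4 / 1177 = 0.00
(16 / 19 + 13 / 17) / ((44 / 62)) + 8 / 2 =44513 / 7106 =6.26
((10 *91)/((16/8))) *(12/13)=420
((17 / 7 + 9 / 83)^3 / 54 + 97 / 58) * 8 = 2426076763100 / 153564262803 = 15.80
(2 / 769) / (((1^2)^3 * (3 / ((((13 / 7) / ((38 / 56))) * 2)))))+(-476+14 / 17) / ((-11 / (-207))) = -73295136722 / 8196771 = -8941.95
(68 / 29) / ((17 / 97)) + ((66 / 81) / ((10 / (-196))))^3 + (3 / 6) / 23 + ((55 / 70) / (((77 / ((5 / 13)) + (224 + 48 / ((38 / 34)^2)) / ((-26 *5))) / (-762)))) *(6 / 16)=-69421408471392146341 / 17094581121051000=-4061.02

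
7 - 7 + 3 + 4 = 7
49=49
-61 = -61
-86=-86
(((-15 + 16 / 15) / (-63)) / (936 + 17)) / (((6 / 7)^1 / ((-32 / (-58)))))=1672 / 11192985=0.00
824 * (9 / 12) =618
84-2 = 82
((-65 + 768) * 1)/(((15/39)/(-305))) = -557479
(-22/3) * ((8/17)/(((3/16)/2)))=-5632/153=-36.81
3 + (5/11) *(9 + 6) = 108/11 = 9.82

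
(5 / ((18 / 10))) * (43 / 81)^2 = 46225 / 59049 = 0.78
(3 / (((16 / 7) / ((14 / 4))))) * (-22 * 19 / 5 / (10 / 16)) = -30723 / 50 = -614.46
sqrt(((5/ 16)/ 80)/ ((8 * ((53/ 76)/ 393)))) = sqrt(791502)/ 1696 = 0.52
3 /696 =1 /232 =0.00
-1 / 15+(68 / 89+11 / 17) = 30512 / 22695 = 1.34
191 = 191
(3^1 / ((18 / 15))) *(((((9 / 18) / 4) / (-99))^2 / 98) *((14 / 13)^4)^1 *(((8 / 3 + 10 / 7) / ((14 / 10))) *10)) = 5375 / 3359116332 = 0.00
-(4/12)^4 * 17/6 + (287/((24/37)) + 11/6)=863635/1944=444.26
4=4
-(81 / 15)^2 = -729 / 25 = -29.16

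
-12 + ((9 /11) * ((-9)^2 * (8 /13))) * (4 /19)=-9276 /2717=-3.41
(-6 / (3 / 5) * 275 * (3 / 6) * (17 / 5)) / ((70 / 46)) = -3072.14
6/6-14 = -13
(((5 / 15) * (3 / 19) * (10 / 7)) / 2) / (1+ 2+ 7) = 1 / 266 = 0.00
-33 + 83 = 50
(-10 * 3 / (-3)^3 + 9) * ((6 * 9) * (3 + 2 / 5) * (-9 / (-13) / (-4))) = -3213 / 10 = -321.30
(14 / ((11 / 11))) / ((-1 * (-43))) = 0.33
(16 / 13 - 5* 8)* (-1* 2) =1008 / 13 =77.54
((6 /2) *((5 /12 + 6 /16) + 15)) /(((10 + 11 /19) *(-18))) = -7201 /28944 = -0.25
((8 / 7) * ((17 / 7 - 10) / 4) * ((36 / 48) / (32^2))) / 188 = -159 / 18866176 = -0.00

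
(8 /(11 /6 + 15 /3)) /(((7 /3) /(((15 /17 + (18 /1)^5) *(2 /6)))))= 220269744 /697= 316025.46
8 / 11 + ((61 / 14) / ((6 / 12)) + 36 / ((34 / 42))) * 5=349047 / 1309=266.65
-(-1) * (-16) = -16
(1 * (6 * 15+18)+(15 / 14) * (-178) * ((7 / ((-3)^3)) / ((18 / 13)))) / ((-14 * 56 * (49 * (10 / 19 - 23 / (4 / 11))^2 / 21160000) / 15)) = -444594928900000 / 1473147483003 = -301.80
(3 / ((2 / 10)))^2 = 225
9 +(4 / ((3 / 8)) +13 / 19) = 20.35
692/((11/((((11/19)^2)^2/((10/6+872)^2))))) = 0.00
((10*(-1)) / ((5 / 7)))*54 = -756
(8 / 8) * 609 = 609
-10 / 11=-0.91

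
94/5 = 18.80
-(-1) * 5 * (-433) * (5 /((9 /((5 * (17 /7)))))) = -920125 /63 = -14605.16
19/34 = 0.56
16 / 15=1.07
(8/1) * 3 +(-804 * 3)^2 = 5817768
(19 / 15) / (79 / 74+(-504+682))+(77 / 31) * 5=76568111 / 6161715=12.43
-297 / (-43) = 297 / 43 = 6.91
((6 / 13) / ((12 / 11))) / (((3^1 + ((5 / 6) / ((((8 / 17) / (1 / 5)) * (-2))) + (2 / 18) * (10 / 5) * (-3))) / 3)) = 176 / 299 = 0.59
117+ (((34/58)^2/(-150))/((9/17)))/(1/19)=132742603/1135350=116.92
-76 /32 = -19 /8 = -2.38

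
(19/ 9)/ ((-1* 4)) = -19/ 36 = -0.53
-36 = -36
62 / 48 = 31 / 24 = 1.29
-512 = -512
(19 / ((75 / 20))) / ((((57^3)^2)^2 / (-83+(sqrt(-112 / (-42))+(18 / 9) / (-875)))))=-96836 / 270846186096186765658125+8 *sqrt(6) / 2785846485560778161055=-0.00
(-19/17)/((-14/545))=10355/238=43.51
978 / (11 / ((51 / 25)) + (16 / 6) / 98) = 2444022 / 13543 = 180.46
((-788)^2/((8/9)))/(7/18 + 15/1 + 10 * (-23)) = -12574116/3863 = -3255.01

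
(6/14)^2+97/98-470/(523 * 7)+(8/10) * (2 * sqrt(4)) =1087889/256270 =4.25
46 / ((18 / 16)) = 368 / 9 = 40.89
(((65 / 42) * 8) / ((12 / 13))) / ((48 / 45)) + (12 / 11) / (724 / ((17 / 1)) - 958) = 361587703 / 28758576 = 12.57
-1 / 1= -1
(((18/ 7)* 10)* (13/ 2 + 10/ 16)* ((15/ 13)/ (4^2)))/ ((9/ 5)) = 21375/ 2912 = 7.34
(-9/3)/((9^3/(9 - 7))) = -2/243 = -0.01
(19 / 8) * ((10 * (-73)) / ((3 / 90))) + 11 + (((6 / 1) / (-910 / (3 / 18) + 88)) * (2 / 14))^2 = -18383320880797 / 353515204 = -52001.50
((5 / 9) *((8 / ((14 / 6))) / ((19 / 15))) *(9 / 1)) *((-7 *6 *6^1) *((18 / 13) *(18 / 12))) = -1749600 / 247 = -7083.40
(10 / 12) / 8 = 5 / 48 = 0.10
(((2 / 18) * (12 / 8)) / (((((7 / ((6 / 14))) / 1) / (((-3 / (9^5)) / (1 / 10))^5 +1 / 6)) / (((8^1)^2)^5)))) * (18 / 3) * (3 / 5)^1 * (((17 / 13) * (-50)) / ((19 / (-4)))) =18921710505744056407354601635840 / 209099688230320118448399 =90491337.72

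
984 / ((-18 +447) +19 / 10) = 9840 / 4309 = 2.28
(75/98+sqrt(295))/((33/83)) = 2075/1078+83 * sqrt(295)/33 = 45.12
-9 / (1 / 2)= -18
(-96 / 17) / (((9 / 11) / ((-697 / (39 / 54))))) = 86592 / 13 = 6660.92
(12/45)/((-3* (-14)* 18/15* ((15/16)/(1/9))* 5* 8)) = 0.00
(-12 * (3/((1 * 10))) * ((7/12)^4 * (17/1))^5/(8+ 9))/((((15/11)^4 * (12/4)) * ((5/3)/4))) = -97572453677076795187962961/67390312367240773632000000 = -1.45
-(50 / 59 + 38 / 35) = -3992 / 2065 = -1.93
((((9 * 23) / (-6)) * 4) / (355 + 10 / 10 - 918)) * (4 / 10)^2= 276 / 7025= 0.04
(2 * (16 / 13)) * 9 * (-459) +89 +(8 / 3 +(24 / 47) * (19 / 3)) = -18465119 / 1833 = -10073.71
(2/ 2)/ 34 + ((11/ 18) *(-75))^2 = 1285643/ 612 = 2100.72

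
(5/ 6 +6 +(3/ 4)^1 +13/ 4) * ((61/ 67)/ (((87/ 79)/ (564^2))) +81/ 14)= 154997099725/ 54404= 2849001.91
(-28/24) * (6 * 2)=-14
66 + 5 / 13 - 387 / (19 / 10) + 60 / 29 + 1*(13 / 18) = -17342707 / 128934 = -134.51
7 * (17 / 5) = 23.80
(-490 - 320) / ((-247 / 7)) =5670 / 247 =22.96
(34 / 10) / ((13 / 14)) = 238 / 65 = 3.66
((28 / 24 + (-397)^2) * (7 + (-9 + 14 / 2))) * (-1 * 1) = -4728305 / 6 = -788050.83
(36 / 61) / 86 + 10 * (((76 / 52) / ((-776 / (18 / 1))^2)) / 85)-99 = -4319452510011 / 43633898776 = -98.99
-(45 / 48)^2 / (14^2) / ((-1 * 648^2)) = 25 / 2341011456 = 0.00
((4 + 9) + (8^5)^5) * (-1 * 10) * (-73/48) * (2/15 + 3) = 1800271044747305858688506.00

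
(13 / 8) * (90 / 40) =117 / 32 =3.66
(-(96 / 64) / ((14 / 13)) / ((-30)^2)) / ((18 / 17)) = -221 / 151200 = -0.00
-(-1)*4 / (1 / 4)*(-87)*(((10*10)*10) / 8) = -174000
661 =661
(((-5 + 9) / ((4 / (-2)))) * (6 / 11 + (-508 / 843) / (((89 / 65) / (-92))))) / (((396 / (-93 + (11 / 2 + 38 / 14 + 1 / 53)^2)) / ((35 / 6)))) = 1175381825698855 / 38557288228536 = 30.48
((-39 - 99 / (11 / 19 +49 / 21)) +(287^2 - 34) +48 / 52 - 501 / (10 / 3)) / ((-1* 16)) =-221498817 / 43160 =-5132.04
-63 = -63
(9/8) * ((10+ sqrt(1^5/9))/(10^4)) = 93/80000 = 0.00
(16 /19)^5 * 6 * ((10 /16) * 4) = 15728640 /2476099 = 6.35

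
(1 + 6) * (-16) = -112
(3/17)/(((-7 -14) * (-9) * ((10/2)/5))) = 1/1071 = 0.00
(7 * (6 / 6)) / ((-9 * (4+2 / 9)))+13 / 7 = 445 / 266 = 1.67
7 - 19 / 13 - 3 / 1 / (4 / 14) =-4.96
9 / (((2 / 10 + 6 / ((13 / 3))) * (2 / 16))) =4680 / 103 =45.44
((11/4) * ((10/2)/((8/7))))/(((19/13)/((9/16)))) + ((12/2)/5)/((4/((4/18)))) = 685403/145920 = 4.70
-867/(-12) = 289/4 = 72.25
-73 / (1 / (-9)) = 657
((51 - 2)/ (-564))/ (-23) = 49/ 12972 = 0.00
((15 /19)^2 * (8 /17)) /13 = 1800 /79781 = 0.02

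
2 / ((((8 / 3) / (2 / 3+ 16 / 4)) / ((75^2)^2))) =221484375 / 2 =110742187.50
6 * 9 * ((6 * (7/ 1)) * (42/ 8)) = 11907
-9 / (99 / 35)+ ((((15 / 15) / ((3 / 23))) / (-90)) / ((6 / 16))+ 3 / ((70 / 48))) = -42157 / 31185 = -1.35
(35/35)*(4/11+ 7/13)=129/143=0.90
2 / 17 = 0.12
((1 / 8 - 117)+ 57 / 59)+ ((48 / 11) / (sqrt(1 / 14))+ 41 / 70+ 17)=-1624299 / 16520+ 48* sqrt(14) / 11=-82.00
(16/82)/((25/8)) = 64/1025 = 0.06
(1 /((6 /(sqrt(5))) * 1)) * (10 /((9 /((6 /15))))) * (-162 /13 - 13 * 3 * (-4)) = 1244 * sqrt(5) /117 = 23.77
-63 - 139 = -202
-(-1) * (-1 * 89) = -89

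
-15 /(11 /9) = -135 /11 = -12.27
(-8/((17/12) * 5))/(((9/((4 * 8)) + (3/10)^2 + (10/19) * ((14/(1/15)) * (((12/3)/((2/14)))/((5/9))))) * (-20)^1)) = 4864/479839977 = 0.00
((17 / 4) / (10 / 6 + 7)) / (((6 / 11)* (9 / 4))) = 187 / 468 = 0.40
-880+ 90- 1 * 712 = -1502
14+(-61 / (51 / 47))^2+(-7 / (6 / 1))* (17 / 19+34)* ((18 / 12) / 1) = 615392587 / 197676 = 3113.14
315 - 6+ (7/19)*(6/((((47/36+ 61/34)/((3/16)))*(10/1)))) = 31822197/102980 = 309.01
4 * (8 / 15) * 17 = 544 / 15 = 36.27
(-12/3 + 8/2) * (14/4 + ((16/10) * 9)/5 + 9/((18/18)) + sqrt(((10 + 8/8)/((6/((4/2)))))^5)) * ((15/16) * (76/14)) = 0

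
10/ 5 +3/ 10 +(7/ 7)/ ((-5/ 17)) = -11/ 10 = -1.10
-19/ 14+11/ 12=-37/ 84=-0.44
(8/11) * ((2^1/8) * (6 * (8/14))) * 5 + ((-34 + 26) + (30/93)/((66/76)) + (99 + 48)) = 142.49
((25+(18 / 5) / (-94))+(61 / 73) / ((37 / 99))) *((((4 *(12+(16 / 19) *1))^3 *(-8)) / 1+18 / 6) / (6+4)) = -128398609448596961 / 43536473650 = -2949219.33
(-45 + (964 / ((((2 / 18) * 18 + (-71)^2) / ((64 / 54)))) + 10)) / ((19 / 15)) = -27.45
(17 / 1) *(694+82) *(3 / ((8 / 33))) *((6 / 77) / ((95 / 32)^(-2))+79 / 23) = 55464096861 / 82432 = 672846.67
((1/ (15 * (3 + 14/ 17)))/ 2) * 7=119/ 1950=0.06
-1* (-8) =8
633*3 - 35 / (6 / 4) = 5627 / 3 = 1875.67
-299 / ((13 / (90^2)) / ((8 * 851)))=-1268330400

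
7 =7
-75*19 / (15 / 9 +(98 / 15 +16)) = -7125 / 121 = -58.88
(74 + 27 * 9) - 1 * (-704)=1021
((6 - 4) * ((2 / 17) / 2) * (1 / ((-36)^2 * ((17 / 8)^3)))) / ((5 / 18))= 128 / 3758445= 0.00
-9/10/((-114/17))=51/380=0.13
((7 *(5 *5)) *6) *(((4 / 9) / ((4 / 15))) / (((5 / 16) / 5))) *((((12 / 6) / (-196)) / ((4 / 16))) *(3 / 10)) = -2400 / 7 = -342.86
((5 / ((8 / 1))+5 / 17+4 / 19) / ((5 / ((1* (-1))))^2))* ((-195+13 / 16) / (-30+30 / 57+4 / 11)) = 2558017 / 8486400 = 0.30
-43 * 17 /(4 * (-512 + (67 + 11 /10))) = 3655 /8878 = 0.41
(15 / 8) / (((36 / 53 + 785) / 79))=62805 / 333128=0.19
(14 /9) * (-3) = -14 /3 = -4.67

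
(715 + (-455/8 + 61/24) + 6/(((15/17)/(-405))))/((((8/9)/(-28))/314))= 20705160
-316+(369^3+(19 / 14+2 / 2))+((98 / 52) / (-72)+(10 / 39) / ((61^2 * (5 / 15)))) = 2449852524458537 / 48759984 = 50243095.33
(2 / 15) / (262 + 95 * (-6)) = -1 / 2310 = -0.00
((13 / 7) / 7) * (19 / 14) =247 / 686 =0.36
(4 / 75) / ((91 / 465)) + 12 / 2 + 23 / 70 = 6007 / 910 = 6.60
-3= -3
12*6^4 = 15552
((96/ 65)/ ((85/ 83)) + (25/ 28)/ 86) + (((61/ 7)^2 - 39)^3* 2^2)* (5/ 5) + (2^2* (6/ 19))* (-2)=856520434744767777/ 4248470098600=201606.79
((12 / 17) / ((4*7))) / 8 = 3 / 952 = 0.00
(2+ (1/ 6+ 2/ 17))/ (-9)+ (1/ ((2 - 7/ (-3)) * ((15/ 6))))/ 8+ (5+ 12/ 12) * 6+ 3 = 4625347/ 119340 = 38.76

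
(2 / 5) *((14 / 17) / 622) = 0.00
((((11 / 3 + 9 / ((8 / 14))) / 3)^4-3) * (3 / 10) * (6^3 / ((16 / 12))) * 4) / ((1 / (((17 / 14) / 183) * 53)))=2650973262373 / 22135680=119760.19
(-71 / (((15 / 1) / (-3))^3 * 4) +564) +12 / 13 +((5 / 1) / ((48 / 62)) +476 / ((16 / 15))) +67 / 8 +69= 10677697 / 9750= 1095.15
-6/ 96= -1/ 16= -0.06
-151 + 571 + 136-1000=-444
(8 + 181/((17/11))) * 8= 17016/17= 1000.94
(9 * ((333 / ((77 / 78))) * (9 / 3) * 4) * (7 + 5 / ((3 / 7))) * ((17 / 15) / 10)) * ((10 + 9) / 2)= 201350448 / 275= 732183.45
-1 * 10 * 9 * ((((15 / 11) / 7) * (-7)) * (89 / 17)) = 120150 / 187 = 642.51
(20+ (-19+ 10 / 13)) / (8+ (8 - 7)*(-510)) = -0.00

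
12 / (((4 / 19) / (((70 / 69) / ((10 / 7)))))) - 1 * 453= -9488 / 23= -412.52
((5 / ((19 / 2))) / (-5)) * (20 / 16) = -5 / 38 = -0.13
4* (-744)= -2976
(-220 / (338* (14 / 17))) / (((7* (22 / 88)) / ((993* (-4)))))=14855280 / 8281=1793.90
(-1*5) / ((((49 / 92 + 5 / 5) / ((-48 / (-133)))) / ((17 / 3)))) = -125120 / 18753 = -6.67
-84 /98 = -6 /7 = -0.86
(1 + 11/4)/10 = 0.38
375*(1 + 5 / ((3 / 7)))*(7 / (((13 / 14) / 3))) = 1396500 / 13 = 107423.08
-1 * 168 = -168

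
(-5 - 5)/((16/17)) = -85/8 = -10.62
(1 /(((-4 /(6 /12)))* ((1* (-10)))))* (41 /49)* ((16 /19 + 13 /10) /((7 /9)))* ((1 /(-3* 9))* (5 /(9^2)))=-16687 /253380960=-0.00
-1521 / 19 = -80.05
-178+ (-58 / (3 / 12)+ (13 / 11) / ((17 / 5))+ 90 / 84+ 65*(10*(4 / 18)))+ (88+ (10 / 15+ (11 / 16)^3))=-8451613697 / 48254976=-175.14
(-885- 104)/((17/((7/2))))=-6923/34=-203.62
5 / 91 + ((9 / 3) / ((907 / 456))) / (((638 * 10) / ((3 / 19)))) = 7238239 / 131646515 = 0.05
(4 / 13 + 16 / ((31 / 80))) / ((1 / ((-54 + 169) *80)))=154228800 / 403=382701.74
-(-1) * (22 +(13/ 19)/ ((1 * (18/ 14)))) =3853/ 171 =22.53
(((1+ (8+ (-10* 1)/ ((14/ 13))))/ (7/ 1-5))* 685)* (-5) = 3425/ 7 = 489.29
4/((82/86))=172/41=4.20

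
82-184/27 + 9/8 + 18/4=80.81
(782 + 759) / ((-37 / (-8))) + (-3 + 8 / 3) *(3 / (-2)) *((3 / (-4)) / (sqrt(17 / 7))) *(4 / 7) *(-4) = 6 *sqrt(119) / 119 + 12328 / 37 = 333.74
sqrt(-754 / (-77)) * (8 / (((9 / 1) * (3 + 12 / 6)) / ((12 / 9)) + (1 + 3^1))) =32 * sqrt(58058) / 11627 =0.66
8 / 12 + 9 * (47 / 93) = 5.22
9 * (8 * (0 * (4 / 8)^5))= 0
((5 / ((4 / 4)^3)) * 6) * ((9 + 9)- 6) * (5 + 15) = 7200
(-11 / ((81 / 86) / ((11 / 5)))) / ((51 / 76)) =-790856 / 20655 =-38.29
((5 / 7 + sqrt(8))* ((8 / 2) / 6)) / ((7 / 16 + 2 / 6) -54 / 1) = -64* sqrt(2) / 2555 -32 / 3577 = -0.04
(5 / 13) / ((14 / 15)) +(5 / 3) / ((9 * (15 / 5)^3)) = 55585 / 132678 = 0.42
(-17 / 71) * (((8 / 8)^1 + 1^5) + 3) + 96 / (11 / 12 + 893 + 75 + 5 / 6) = -100817 / 91803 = -1.10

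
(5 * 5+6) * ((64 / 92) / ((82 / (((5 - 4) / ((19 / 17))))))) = 4216 / 17917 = 0.24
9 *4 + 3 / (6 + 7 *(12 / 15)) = 2103 / 58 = 36.26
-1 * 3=-3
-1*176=-176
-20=-20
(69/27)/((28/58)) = 667/126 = 5.29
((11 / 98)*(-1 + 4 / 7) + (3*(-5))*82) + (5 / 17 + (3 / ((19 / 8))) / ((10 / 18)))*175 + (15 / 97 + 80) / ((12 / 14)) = -22154054107 / 32239599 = -687.17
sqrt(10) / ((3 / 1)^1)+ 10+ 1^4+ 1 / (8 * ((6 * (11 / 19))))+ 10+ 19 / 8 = sqrt(10) / 3+ 12361 / 528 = 24.47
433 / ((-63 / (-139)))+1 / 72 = 160501 / 168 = 955.36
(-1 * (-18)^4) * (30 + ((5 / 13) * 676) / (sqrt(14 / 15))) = -13646880 * sqrt(210) / 7- 3149280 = -31401005.64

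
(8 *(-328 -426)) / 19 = -6032 / 19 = -317.47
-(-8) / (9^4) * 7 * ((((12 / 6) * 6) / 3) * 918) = 7616 / 243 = 31.34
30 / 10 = 3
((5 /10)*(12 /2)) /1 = 3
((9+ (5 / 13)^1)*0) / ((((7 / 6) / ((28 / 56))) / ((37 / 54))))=0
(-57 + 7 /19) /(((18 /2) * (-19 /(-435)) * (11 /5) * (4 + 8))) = -195025 /35739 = -5.46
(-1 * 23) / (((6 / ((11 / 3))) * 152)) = -253 / 2736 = -0.09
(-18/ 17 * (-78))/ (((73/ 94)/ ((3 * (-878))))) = -347624784/ 1241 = -280116.67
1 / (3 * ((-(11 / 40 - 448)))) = 0.00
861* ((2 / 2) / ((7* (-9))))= -41 / 3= -13.67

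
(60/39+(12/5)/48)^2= 170569/67600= 2.52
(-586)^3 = -201230056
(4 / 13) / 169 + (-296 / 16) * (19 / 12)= -1544395 / 52728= -29.29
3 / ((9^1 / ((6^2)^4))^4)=3639076867831001776128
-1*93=-93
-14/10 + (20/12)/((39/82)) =2.10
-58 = -58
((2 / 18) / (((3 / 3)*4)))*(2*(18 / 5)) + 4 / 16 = 9 / 20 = 0.45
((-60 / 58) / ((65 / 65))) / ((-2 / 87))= 45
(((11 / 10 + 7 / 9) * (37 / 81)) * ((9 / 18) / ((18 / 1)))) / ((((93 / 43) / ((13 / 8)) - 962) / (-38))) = 66413113 / 70466977080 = 0.00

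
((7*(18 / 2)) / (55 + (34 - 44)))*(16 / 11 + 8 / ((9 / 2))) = 448 / 99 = 4.53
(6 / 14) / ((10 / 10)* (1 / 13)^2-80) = -507 / 94633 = -0.01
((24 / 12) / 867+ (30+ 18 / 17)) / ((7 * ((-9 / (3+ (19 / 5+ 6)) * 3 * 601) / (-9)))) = 344704 / 10942407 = 0.03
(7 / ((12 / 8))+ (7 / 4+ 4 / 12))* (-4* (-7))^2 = 5292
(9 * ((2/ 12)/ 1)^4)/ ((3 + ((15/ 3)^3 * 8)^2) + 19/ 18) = 1/ 144000584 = 0.00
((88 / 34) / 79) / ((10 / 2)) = 44 / 6715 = 0.01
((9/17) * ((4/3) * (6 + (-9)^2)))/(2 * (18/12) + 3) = 174/17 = 10.24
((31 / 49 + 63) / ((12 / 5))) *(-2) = -7795 / 147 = -53.03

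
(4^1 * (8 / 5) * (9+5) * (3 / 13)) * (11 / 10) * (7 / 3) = 17248 / 325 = 53.07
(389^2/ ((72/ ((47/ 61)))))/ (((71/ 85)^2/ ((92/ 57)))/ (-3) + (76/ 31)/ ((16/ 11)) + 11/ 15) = 36637382773975/ 51465755388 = 711.88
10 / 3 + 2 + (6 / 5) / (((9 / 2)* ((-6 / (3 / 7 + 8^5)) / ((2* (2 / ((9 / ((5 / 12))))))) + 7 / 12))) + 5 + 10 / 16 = 2195936327 / 192351768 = 11.42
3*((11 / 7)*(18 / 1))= 594 / 7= 84.86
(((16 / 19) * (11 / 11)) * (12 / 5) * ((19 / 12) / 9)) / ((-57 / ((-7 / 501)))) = 0.00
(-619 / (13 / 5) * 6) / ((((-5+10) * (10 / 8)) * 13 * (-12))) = 1238 / 845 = 1.47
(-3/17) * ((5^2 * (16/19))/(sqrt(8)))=-300 * sqrt(2)/323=-1.31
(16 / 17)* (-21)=-336 / 17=-19.76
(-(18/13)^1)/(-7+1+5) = 18/13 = 1.38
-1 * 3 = -3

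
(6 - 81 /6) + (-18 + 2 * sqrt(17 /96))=-51 /2 + sqrt(102) /12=-24.66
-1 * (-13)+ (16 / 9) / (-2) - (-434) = 446.11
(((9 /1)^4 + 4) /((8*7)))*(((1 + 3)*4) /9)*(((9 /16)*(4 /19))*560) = 262600 /19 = 13821.05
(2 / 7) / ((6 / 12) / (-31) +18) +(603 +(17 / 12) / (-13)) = 734087399 / 1217580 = 602.91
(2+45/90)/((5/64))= 32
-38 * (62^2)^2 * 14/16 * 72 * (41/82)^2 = -8843637096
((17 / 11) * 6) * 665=67830 / 11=6166.36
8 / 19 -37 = -695 / 19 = -36.58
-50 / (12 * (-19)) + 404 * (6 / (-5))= -276211 / 570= -484.58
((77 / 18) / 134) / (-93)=-77 / 224316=-0.00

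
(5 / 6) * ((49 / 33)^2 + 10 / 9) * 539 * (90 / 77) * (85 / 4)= 53713625 / 1452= 36992.85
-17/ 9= -1.89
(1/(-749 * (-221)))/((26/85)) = 5/253162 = 0.00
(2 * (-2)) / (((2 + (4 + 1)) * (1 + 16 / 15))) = -60 / 217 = -0.28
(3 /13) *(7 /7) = 3 /13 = 0.23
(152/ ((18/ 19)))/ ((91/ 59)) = 85196/ 819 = 104.02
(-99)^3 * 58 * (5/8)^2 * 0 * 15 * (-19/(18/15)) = 0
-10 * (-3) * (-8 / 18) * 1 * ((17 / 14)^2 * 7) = -2890 / 21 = -137.62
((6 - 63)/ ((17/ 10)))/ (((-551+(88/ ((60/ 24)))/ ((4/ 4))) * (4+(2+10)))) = 0.00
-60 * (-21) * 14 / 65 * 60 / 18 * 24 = 282240 / 13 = 21710.77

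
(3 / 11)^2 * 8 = 72 / 121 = 0.60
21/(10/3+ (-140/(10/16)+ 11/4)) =-252/2615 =-0.10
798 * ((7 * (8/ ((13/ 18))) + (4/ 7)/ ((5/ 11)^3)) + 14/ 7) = 111031668/ 1625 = 68327.18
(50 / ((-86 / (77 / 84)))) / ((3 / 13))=-3575 / 1548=-2.31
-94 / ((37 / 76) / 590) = -4214960 / 37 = -113917.84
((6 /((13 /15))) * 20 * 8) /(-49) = -14400 /637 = -22.61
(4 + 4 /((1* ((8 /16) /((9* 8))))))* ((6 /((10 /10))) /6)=580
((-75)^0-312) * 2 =-622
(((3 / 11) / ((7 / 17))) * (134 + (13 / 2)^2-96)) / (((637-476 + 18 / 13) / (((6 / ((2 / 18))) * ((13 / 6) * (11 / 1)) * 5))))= 124501455 / 59108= 2106.34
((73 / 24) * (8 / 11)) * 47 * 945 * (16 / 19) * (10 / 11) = 172922400 / 2299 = 75216.35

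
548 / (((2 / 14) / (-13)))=-49868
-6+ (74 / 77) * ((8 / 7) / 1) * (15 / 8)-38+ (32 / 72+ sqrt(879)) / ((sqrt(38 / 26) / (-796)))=-796 * sqrt(217113) / 19-3184 * sqrt(247) / 171-22606 / 539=-19855.59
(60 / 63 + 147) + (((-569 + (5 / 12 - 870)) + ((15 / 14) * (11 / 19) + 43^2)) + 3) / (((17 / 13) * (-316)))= 1259910665 / 8573712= 146.95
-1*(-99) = 99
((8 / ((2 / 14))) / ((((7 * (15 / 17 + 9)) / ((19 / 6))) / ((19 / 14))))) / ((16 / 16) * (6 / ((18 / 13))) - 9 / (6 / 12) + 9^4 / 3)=6137 / 3833760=0.00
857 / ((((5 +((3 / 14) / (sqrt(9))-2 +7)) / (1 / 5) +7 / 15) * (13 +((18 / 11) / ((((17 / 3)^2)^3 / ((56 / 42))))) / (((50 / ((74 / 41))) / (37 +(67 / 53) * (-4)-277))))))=1.30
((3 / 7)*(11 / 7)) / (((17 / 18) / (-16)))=-9504 / 833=-11.41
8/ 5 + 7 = 43/ 5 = 8.60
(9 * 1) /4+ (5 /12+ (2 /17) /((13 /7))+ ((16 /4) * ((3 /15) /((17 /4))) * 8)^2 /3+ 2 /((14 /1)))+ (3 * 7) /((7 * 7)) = 2667598 /657475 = 4.06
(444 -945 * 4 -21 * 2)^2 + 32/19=216806828/19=11410885.68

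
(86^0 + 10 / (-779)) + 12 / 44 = 10796 / 8569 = 1.26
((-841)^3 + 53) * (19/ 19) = -594823268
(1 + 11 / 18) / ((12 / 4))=29 / 54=0.54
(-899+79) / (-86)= 9.53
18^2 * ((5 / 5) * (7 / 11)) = 2268 / 11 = 206.18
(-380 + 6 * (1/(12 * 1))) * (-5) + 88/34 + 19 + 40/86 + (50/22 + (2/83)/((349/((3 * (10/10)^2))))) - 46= 873848599337/465847294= 1875.83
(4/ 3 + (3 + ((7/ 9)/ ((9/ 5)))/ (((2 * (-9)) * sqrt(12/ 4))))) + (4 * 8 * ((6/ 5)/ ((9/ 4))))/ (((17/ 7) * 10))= 6421/ 1275 - 35 * sqrt(3)/ 4374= 5.02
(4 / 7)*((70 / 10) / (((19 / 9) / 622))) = 22392 / 19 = 1178.53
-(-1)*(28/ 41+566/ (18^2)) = 2.43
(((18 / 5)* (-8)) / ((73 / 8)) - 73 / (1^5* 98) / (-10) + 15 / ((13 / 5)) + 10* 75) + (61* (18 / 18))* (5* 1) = 983670581 / 930020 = 1057.69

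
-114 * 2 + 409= 181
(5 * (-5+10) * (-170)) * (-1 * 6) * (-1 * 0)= 0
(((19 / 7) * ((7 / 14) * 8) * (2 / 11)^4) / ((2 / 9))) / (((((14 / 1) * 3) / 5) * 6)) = 760 / 717409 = 0.00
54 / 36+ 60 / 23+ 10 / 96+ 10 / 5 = 6859 / 1104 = 6.21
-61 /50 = -1.22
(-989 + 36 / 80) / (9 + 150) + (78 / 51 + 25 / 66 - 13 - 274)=-57743289 / 198220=-291.31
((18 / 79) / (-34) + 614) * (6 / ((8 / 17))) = 2473779 / 316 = 7828.41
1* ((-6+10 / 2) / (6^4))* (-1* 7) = 7 / 1296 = 0.01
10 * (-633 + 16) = -6170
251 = 251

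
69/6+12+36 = 119/2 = 59.50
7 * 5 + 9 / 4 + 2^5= 277 / 4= 69.25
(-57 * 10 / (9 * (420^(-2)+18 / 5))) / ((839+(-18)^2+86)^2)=-0.00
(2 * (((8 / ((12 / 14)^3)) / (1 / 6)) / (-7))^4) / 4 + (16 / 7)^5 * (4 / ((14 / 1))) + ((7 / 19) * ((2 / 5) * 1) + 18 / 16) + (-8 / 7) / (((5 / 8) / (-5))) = 4140163428480983 / 586640267640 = 7057.41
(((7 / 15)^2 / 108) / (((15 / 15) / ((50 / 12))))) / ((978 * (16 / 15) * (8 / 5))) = 1225 / 243357696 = 0.00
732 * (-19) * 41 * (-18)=10264104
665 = 665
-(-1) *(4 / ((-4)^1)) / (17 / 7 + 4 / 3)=-21 / 79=-0.27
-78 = -78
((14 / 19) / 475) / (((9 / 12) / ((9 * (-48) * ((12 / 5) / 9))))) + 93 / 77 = 3368721 / 3474625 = 0.97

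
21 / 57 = 7 / 19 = 0.37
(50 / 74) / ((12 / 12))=25 / 37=0.68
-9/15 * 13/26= -3/10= -0.30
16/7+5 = 51/7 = 7.29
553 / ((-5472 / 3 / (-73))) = 40369 / 1824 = 22.13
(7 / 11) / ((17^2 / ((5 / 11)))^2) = 175 / 111166451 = 0.00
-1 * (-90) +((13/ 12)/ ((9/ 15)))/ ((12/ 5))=39205/ 432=90.75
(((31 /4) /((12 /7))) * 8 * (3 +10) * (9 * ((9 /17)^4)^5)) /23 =102890322779998788442863 /186954644705788336030473646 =0.00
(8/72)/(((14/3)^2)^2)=9/38416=0.00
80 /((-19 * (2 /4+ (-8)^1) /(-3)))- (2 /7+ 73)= -9971 /133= -74.97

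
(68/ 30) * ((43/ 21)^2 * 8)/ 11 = 502928/ 72765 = 6.91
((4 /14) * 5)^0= 1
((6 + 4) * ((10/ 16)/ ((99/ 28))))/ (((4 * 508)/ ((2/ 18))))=175/ 1810512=0.00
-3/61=-0.05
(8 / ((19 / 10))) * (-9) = -720 / 19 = -37.89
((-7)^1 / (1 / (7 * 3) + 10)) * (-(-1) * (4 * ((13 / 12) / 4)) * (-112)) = 84.53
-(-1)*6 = 6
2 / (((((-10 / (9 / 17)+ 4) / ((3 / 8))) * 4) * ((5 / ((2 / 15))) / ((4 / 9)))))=-1 / 6700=-0.00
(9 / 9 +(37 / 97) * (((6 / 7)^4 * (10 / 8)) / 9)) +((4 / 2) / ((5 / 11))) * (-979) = -5014937801 / 1164485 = -4306.57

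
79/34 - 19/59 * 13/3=5585/6018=0.93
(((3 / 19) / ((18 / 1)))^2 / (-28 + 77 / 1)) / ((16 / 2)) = 1 / 5094432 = 0.00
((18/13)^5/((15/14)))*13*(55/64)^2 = 83357505/1827904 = 45.60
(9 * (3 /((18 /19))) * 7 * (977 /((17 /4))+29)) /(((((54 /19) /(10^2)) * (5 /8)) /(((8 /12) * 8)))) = 263616640 /17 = 15506861.18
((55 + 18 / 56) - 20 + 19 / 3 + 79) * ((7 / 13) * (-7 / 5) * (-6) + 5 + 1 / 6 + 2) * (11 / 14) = 101652023 / 91728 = 1108.19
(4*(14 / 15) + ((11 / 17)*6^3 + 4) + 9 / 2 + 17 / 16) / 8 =624487 / 32640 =19.13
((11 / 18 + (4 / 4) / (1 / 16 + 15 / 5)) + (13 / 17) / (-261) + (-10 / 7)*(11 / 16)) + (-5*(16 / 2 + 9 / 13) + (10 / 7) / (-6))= -43.75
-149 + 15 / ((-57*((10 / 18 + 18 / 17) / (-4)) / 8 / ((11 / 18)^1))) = -684297 / 4693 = -145.81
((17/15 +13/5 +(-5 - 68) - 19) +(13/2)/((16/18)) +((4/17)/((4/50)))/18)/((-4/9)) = 988879/5440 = 181.78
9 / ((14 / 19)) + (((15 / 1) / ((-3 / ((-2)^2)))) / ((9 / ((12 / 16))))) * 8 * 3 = -389 / 14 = -27.79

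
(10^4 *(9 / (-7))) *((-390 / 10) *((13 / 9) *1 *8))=40560000 / 7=5794285.71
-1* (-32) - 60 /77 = 2404 /77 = 31.22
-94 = -94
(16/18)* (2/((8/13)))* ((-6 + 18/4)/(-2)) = 13/6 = 2.17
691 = 691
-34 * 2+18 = -50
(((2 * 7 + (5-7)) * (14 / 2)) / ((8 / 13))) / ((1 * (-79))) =-273 / 158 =-1.73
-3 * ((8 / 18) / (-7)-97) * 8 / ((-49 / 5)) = -244600 / 1029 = -237.71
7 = 7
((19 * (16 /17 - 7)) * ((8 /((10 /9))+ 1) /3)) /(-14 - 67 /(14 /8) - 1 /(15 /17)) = 561659 /95353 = 5.89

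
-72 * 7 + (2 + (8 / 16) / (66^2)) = -4373423 / 8712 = -502.00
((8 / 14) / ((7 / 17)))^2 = 4624 / 2401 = 1.93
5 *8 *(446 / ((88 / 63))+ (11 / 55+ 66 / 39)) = 1837194 / 143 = 12847.51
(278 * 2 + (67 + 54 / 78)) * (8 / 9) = 64864 / 117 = 554.39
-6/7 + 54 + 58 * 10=4432/7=633.14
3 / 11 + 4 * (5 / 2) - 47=-404 / 11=-36.73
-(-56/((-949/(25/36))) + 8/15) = -24526/42705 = -0.57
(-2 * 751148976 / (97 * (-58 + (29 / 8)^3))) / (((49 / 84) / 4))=12306824822784 / 1201151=10245859.87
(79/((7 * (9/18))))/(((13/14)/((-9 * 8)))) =-22752/13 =-1750.15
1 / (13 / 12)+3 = 3.92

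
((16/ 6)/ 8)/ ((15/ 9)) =1/ 5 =0.20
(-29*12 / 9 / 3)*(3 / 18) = -58 / 27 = -2.15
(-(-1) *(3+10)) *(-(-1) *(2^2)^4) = 3328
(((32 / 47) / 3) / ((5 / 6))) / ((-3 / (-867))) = 18496 / 235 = 78.71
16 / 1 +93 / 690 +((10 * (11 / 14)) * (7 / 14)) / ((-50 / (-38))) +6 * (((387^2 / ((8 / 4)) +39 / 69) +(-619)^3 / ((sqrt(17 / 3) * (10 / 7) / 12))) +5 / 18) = 1085134796 / 2415-59768518068 * sqrt(51) / 85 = -5021110598.97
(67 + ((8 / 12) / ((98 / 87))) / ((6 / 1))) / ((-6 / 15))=-98635 / 588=-167.75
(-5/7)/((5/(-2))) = 2/7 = 0.29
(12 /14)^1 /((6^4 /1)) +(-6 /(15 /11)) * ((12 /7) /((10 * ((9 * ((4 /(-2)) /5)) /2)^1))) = 3173 /7560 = 0.42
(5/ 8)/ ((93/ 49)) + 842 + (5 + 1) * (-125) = 68693/ 744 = 92.33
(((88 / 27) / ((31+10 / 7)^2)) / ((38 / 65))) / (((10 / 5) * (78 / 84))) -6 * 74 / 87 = -3910099456 / 766596933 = -5.10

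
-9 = -9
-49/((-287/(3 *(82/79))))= 42/79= 0.53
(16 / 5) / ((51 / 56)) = 896 / 255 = 3.51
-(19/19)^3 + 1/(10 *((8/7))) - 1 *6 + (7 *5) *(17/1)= 47047/80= 588.09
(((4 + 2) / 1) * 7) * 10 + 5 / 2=422.50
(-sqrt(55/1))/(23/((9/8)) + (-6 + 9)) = -9 * sqrt(55)/211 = -0.32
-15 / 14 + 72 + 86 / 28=74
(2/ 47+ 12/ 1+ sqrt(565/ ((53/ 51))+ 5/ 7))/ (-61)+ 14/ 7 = 5168/ 2867 - sqrt(74930870)/ 22631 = 1.42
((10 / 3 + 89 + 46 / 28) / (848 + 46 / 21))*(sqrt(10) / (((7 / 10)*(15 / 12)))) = 0.40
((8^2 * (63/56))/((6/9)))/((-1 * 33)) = -36/11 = -3.27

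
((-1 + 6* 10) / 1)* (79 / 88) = 4661 / 88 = 52.97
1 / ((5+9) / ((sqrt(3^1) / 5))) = sqrt(3) / 70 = 0.02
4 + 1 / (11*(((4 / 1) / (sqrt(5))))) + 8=sqrt(5) / 44 + 12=12.05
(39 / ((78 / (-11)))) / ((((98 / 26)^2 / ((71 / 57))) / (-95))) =659945 / 14406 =45.81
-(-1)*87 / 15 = 29 / 5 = 5.80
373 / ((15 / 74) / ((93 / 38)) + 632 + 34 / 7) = 2994817 / 5113991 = 0.59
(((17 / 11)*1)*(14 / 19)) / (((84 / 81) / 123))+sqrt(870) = sqrt(870)+56457 / 418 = 164.56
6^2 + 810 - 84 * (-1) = 930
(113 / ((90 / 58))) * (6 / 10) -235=-14348 / 75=-191.31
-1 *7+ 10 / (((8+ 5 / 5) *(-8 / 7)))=-287 / 36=-7.97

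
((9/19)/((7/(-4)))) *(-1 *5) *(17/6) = 3.83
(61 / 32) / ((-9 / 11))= -671 / 288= -2.33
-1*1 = -1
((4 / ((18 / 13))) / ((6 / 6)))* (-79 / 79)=-26 / 9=-2.89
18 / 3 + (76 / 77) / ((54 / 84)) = 746 / 99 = 7.54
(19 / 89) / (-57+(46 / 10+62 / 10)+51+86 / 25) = 475 / 18334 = 0.03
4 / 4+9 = 10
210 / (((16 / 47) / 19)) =93765 / 8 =11720.62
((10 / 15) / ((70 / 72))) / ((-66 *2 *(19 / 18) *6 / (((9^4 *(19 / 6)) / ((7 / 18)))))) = -118098 / 2695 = -43.82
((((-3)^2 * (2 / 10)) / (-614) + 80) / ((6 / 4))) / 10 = 245591 / 46050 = 5.33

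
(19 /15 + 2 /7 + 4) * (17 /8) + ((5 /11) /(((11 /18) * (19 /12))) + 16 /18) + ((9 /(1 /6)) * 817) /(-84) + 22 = -2839134373 /5793480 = -490.06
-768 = -768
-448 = -448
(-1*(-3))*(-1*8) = -24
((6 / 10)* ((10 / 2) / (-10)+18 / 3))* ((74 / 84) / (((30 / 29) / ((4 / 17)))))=11803 / 17850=0.66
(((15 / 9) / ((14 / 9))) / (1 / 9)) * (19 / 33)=5.55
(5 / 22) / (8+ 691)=5 / 15378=0.00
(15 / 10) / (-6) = -0.25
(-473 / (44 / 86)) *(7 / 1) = -12943 / 2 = -6471.50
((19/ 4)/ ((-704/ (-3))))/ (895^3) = 57/ 2018839328000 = 0.00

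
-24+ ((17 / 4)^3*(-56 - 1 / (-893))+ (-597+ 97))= -275632039 / 57152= -4822.79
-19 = -19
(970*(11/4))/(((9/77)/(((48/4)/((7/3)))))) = 117370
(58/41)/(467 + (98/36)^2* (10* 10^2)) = 4698/26161157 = 0.00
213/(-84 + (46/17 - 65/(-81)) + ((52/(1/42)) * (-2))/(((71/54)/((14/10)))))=-104121855/2312917343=-0.05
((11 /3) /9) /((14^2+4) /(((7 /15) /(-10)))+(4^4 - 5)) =-77 /762561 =-0.00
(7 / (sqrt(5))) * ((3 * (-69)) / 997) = -1449 * sqrt(5) / 4985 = -0.65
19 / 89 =0.21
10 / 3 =3.33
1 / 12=0.08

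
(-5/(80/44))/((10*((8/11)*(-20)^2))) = -121/128000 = -0.00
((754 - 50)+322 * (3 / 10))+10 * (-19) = 3053 / 5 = 610.60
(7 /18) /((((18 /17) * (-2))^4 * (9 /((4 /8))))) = 584647 /544195584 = 0.00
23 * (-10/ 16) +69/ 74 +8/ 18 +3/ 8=-8407/ 666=-12.62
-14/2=-7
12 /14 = 6 /7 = 0.86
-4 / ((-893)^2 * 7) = -4 / 5582143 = -0.00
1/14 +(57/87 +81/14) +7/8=7.39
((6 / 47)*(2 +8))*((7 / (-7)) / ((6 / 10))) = -100 / 47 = -2.13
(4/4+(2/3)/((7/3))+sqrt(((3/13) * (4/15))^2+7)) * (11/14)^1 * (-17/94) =-187 * sqrt(29591)/85540 - 1683/9212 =-0.56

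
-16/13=-1.23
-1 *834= -834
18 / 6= 3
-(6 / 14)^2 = -9 / 49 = -0.18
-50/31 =-1.61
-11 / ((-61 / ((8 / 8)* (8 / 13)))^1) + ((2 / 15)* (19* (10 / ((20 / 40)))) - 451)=-952129 / 2379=-400.22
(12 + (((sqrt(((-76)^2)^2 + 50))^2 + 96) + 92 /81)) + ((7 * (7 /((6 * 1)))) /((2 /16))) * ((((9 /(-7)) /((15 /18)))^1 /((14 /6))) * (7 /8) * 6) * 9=33360293.94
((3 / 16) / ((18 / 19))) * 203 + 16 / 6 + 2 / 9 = 12403 / 288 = 43.07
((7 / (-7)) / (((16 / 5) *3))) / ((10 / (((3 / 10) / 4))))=-1 / 1280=-0.00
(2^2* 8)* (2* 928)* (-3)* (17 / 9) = -1009664 / 3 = -336554.67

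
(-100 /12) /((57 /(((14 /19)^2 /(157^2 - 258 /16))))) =-39200 /12164896053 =-0.00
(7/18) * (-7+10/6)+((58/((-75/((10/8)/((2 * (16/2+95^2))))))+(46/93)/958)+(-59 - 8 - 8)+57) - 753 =-18664766945263/24143583060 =-773.07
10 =10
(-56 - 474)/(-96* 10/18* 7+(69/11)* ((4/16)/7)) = 489720/344753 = 1.42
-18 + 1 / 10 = -17.90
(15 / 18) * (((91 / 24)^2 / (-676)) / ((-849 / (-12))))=-245 / 978048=-0.00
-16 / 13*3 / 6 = -8 / 13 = -0.62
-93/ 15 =-31/ 5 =-6.20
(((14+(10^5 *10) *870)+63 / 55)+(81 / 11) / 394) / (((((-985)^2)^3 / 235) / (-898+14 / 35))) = -180761608350683916 / 899608631007688515625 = -0.00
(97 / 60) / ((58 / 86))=2.40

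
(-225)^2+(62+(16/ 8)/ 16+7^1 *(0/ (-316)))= 405497/ 8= 50687.12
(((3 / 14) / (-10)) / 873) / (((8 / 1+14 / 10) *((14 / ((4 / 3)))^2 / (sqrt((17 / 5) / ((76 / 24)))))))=-sqrt(9690) / 4010985405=-0.00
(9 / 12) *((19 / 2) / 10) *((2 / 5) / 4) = 57 / 800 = 0.07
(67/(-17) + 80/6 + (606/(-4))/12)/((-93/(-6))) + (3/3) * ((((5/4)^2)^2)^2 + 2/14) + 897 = 654857745883/725286912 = 902.89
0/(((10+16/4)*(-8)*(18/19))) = 0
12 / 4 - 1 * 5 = -2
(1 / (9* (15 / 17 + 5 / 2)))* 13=442 / 1035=0.43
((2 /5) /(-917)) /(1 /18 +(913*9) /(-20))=72 /67805731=0.00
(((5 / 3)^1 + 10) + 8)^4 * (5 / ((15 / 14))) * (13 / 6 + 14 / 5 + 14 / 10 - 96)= -228085086103 / 3645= -62574783.57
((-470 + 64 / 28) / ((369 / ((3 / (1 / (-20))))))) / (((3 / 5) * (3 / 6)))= 654800 / 2583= 253.50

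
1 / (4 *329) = 1 / 1316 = 0.00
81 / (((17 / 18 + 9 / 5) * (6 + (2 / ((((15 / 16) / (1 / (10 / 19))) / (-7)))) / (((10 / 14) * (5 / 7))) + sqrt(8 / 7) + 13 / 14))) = -244548453712500 / 403184337364783-1435218750000 * sqrt(14) / 403184337364783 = -0.62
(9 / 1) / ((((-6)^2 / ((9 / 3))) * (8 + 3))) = 3 / 44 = 0.07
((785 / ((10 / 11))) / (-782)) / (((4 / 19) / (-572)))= 4692259 / 1564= 3000.17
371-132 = 239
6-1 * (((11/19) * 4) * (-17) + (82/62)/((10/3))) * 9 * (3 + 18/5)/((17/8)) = 274199034/250325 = 1095.37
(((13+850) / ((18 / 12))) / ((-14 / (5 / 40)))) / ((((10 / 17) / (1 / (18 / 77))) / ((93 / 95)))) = -5002811 / 136800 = -36.57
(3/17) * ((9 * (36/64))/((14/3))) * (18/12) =0.29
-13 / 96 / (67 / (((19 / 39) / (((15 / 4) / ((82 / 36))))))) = -779 / 1302480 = -0.00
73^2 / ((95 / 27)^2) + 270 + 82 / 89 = 563361649 / 803225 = 701.37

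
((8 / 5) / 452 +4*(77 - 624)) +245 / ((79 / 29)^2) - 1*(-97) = -7256783108 / 3526165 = -2057.98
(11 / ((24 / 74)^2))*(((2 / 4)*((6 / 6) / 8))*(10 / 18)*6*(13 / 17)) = 978835 / 58752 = 16.66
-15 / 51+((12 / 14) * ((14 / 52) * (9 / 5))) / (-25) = -8584 / 27625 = -0.31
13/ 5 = 2.60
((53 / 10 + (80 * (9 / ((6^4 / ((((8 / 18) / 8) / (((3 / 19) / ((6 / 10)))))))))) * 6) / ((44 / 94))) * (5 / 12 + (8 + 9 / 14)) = 57978307 / 498960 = 116.20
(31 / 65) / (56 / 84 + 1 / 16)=1488 / 2275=0.65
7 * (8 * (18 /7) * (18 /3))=864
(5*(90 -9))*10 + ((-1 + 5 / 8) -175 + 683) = 36461 / 8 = 4557.62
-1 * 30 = -30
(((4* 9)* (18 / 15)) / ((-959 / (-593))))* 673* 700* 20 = 34481289600 / 137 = 251688245.26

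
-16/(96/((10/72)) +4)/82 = -10/35629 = -0.00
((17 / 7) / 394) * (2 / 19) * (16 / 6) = 136 / 78603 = 0.00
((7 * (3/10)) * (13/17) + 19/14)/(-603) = -1763/358785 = -0.00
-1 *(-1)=1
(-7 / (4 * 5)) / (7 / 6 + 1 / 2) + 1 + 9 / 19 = 2401 / 1900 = 1.26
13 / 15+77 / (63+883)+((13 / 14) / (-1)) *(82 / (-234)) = 17249 / 13545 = 1.27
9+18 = 27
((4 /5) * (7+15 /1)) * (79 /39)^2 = 549208 /7605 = 72.22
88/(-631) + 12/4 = 1805/631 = 2.86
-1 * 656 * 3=-1968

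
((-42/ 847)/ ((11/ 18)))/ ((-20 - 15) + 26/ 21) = 2268/ 943679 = 0.00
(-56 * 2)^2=12544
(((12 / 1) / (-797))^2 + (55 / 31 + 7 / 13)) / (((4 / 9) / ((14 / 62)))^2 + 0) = 0.60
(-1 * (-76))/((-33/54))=-1368/11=-124.36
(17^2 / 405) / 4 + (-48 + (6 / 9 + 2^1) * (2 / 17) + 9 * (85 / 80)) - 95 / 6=-5924263 / 110160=-53.78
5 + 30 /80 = 43 /8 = 5.38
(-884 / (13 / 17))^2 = 1336336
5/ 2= 2.50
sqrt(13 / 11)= sqrt(143) / 11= 1.09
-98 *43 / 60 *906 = -63631.40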